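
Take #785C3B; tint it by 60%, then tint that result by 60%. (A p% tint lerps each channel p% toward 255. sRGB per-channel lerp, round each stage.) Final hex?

#785C3B is rgb(120, 92, 59).
Per channel, c → c + 0.6(255 − c):
  R: 120 + 81 = 201 → 201
  G: 92 + 0.6×(255−92) = 92 + 97.8 = 189.8 → 190
  B: 59 + 117.6 = 176.6 → 177
After the tint: rgb(201, 190, 177) = #C9BEB1.
Lerp each channel 60% toward 255:
  R: 201 + 0.6×(255−201) = 201 + 32.4 = 233.4 → 233
  G: 190 + 39 = 229 → 229
  B: 177 + 0.6×(255−177) = 177 + 46.8 = 223.8 → 224
rgb(233, 229, 224) = #E9E5E0.

#E9E5E0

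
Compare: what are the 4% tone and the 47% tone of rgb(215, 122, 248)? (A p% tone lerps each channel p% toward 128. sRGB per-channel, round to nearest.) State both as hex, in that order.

4% tone:
  R: 215 − 3.48 = 211.52 → 212
  G: 122 + 0.24 = 122.24 → 122
  B: 248 − 4.8 = 243.2 → 243
  → #D47AF3
47% tone:
  R: 215 + 0.47×(128−215) = 215 − 40.89 = 174.11 → 174
  G: 122 + 2.82 = 124.82 → 125
  B: 248 − 56.4 = 191.6 → 192
  → #AE7DC0

#D47AF3, #AE7DC0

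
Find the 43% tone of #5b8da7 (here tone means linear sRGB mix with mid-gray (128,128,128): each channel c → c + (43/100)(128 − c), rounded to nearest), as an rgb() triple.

#5b8da7 is rgb(91, 141, 167).
A 43% tone moves each channel 43% toward 128:
  R: 91 + 0.43×(128−91) = 91 + 15.91 = 106.91 → 107
  G: 141 + 0.43×(128−141) = 141 − 5.59 = 135.41 → 135
  B: 167 + 0.43×(128−167) = 167 − 16.77 = 150.23 → 150

rgb(107, 135, 150)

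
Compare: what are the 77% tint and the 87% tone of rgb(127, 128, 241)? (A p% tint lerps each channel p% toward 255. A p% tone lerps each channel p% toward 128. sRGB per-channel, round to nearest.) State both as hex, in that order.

77% tint:
  R: 127 + 0.77×(255−127) = 127 + 98.56 = 225.56 → 226
  G: 128 + 97.79 = 225.79 → 226
  B: 241 + 0.77×(255−241) = 241 + 10.78 = 251.78 → 252
  → #E2E2FC
87% tone:
  R: 127 + 0.87×(128−127) = 127 + 0.87 = 127.87 → 128
  G: 128 + 0.87×(128−128) = 128 + 0 = 128 → 128
  B: 241 − 98.31 = 142.69 → 143
  → #80808F

#E2E2FC, #80808F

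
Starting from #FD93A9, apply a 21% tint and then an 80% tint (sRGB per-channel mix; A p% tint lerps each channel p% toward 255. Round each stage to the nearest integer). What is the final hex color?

#FD93A9 is rgb(253, 147, 169).
Lerp each channel 21% toward 255:
  R: 253 + 0.21×(255−253) = 253 + 0.42 = 253.42 → 253
  G: 147 + 0.21×(255−147) = 147 + 22.68 = 169.68 → 170
  B: 169 + 18.06 = 187.06 → 187
After the tint: rgb(253, 170, 187) = #FDAABB.
Per channel, c → c + 0.8(255 − c):
  R: 253 + 1.6 = 254.6 → 255
  G: 170 + 0.8×(255−170) = 170 + 68 = 238 → 238
  B: 187 + 0.8×(255−187) = 187 + 54.4 = 241.4 → 241
rgb(255, 238, 241) = #FFEEF1.

#FFEEF1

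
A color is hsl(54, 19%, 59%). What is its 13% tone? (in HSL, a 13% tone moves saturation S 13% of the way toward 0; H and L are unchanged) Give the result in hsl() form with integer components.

hsl(54, 17%, 59%)

S moves 13% from 19 toward 0: 19 − 2.47 = 16.53 → 17.
H and L are unchanged.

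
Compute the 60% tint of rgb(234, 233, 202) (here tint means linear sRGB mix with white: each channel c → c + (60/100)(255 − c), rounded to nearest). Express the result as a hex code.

A 60% tint moves each channel 60% toward 255:
  R: 234 + 0.6×(255−234) = 234 + 12.6 = 246.6 → 247
  G: 233 + 0.6×(255−233) = 233 + 13.2 = 246.2 → 246
  B: 202 + 0.6×(255−202) = 202 + 31.8 = 233.8 → 234
rgb(247, 246, 234) = #F7F6EA.

#F7F6EA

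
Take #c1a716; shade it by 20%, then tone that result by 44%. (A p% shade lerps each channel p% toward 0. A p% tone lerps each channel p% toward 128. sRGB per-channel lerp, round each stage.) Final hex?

#8f8342

#c1a716 is rgb(193, 167, 22).
A 20% shade moves each channel 20% toward 0:
  R: 193 − 38.6 = 154.4 → 154
  G: 167 − 33.4 = 133.6 → 134
  B: 22 − 4.4 = 17.6 → 18
After the shade: rgb(154, 134, 18) = #9a8612.
A 44% tone moves each channel 44% toward 128:
  R: 154 + 0.44×(128−154) = 154 − 11.44 = 142.56 → 143
  G: 134 − 2.64 = 131.36 → 131
  B: 18 + 48.4 = 66.4 → 66
rgb(143, 131, 66) = #8f8342.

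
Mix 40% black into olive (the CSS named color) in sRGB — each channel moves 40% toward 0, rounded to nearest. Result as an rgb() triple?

CSS olive is rgb(128, 128, 0).
Per channel, c → c + 0.4(0 − c):
  R: 128 − 51.2 = 76.8 → 77
  G: 128 + 0.4×(0−128) = 128 − 51.2 = 76.8 → 77
  B: 0 + 0.4×(0−0) = 0 + 0 = 0 → 0

rgb(77, 77, 0)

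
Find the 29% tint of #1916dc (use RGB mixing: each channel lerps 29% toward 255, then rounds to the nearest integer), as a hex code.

#5c5ae6

#1916dc is rgb(25, 22, 220).
Lerp each channel 29% toward 255:
  R: 25 + 66.7 = 91.7 → 92
  G: 22 + 0.29×(255−22) = 22 + 67.57 = 89.57 → 90
  B: 220 + 10.15 = 230.15 → 230
rgb(92, 90, 230) = #5c5ae6.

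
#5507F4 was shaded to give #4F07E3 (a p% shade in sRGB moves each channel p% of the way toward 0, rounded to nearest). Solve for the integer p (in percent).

7%

#5507F4 is rgb(85, 7, 244); #4F07E3 is rgb(79, 7, 227).
On the B channel (widest range): 227 ≈ 244 + (p/100)(0 − 244), so p ≈ 100×(227 − 244)/(0 − 244) = -1700/-244 = 6.97.
p = 7 reproduces all three channels after rounding.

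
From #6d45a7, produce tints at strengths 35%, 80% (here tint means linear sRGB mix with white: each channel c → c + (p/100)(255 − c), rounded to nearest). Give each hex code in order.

#a086c6, #e2daed

#6d45a7 is rgb(109, 69, 167).
35%: (109 + 51.1 = 160.1→160, 69 + 65.1 = 134.1→134, 167 + 30.8 = 197.8→198) → #a086c6
80%: (109 + 116.8 = 225.8→226, 69 + 148.8 = 217.8→218, 167 + 70.4 = 237.4→237) → #e2daed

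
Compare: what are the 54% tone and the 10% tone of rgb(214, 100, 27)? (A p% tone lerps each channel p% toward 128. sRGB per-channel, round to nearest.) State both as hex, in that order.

54% tone:
  R: 214 − 46.44 = 167.56 → 168
  G: 100 + 0.54×(128−100) = 100 + 15.12 = 115.12 → 115
  B: 27 + 0.54×(128−27) = 27 + 54.54 = 81.54 → 82
  → #A87352
10% tone:
  R: 214 − 8.6 = 205.4 → 205
  G: 100 + 2.8 = 102.8 → 103
  B: 27 + 10.1 = 37.1 → 37
  → #CD6725

#A87352, #CD6725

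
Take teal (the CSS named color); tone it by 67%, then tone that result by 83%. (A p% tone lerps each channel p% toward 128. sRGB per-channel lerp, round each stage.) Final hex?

CSS teal is rgb(0, 128, 128).
A 67% tone moves each channel 67% toward 128:
  R: 0 + 0.67×(128−0) = 0 + 85.76 = 85.76 → 86
  G: 128 + 0.67×(128−128) = 128 + 0 = 128 → 128
  B: 128 + 0.67×(128−128) = 128 + 0 = 128 → 128
After the tone: rgb(86, 128, 128) = #568080.
Per channel, c → c + 0.83(128 − c):
  R: 86 + 0.83×(128−86) = 86 + 34.86 = 120.86 → 121
  G: 128 + 0 = 128 → 128
  B: 128 + 0.83×(128−128) = 128 + 0 = 128 → 128
rgb(121, 128, 128) = #798080.

#798080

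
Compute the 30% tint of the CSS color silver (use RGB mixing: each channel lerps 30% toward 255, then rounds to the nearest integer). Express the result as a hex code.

#D3D3D3

CSS silver is rgb(192, 192, 192).
A 30% tint moves each channel 30% toward 255:
  R: 192 + 18.9 = 210.9 → 211
  G: 192 + 0.3×(255−192) = 192 + 18.9 = 210.9 → 211
  B: 192 + 18.9 = 210.9 → 211
rgb(211, 211, 211) = #D3D3D3.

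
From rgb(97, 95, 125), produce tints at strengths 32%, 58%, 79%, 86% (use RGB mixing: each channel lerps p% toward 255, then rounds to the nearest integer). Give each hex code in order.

#9492A7, #BDBCC8, #DEDDE4, #E9E9ED

32%: (97 + 50.56 = 147.56→148, 95 + 51.2 = 146.2→146, 125 + 41.6 = 166.6→167) → #9492A7
58%: (97 + 91.64 = 188.64→189, 95 + 92.8 = 187.8→188, 125 + 75.4 = 200.4→200) → #BDBCC8
79%: (97 + 124.82 = 221.82→222, 95 + 126.4 = 221.4→221, 125 + 102.7 = 227.7→228) → #DEDDE4
86%: (97 + 135.88 = 232.88→233, 95 + 137.6 = 232.6→233, 125 + 111.8 = 236.8→237) → #E9E9ED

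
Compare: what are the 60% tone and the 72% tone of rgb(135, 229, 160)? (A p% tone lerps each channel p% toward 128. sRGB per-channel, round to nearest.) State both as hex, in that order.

60% tone:
  R: 135 + 0.6×(128−135) = 135 − 4.2 = 130.8 → 131
  G: 229 + 0.6×(128−229) = 229 − 60.6 = 168.4 → 168
  B: 160 + 0.6×(128−160) = 160 − 19.2 = 140.8 → 141
  → #83a88d
72% tone:
  R: 135 − 5.04 = 129.96 → 130
  G: 229 + 0.72×(128−229) = 229 − 72.72 = 156.28 → 156
  B: 160 + 0.72×(128−160) = 160 − 23.04 = 136.96 → 137
  → #829c89

#83a88d, #829c89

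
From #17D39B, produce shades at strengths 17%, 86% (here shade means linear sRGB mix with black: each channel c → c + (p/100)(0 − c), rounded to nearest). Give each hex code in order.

#13AF81, #031E16

#17D39B is rgb(23, 211, 155).
17%: (23 − 3.91 = 19.09→19, 211 − 35.87 = 175.13→175, 155 − 26.35 = 128.65→129) → #13AF81
86%: (23 − 19.78 = 3.22→3, 211 − 181.46 = 29.54→30, 155 − 133.3 = 21.7→22) → #031E16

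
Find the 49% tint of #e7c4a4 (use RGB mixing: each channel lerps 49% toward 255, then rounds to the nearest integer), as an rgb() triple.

#e7c4a4 is rgb(231, 196, 164).
A 49% tint moves each channel 49% toward 255:
  R: 231 + 0.49×(255−231) = 231 + 11.76 = 242.76 → 243
  G: 196 + 28.91 = 224.91 → 225
  B: 164 + 0.49×(255−164) = 164 + 44.59 = 208.59 → 209

rgb(243, 225, 209)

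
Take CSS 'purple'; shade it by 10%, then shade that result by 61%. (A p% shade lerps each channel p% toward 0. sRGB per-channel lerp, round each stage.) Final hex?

CSS purple is rgb(128, 0, 128).
Lerp each channel 10% toward 0:
  R: 128 + 0.1×(0−128) = 128 − 12.8 = 115.2 → 115
  G: 0 + 0 = 0 → 0
  B: 128 − 12.8 = 115.2 → 115
After the shade: rgb(115, 0, 115) = #730073.
Per channel, c → c + 0.61(0 − c):
  R: 115 + 0.61×(0−115) = 115 − 70.15 = 44.85 → 45
  G: 0 + 0.61×(0−0) = 0 + 0 = 0 → 0
  B: 115 − 70.15 = 44.85 → 45
rgb(45, 0, 45) = #2D002D.

#2D002D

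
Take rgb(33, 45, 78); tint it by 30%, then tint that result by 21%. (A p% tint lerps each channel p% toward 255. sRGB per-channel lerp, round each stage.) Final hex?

Lerp each channel 30% toward 255:
  R: 33 + 66.6 = 99.6 → 100
  G: 45 + 0.3×(255−45) = 45 + 63 = 108 → 108
  B: 78 + 0.3×(255−78) = 78 + 53.1 = 131.1 → 131
After the tint: rgb(100, 108, 131) = #646c83.
Per channel, c → c + 0.21(255 − c):
  R: 100 + 32.55 = 132.55 → 133
  G: 108 + 30.87 = 138.87 → 139
  B: 131 + 0.21×(255−131) = 131 + 26.04 = 157.04 → 157
rgb(133, 139, 157) = #858b9d.

#858b9d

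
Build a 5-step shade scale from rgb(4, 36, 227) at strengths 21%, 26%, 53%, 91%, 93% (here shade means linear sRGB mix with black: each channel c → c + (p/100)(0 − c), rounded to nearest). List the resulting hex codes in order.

21%: (4 − 0.84 = 3.16→3, 36 − 7.56 = 28.44→28, 227 − 47.67 = 179.33→179) → #031CB3
26%: (4 − 1.04 = 2.96→3, 36 − 9.36 = 26.64→27, 227 − 59.02 = 167.98→168) → #031BA8
53%: (4 − 2.12 = 1.88→2, 36 − 19.08 = 16.92→17, 227 − 120.31 = 106.69→107) → #02116B
91%: (4 − 3.64 = 0.36→0, 36 − 32.76 = 3.24→3, 227 − 206.57 = 20.43→20) → #000314
93%: (4 − 3.72 = 0.28→0, 36 − 33.48 = 2.52→3, 227 − 211.11 = 15.89→16) → #000310

#031CB3, #031BA8, #02116B, #000314, #000310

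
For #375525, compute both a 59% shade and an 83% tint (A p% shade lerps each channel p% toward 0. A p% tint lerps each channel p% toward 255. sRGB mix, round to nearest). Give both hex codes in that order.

#17230f, #dde2da

#375525 is rgb(55, 85, 37).
59% shade:
  R: 55 − 32.45 = 22.55 → 23
  G: 85 + 0.59×(0−85) = 85 − 50.15 = 34.85 → 35
  B: 37 + 0.59×(0−37) = 37 − 21.83 = 15.17 → 15
  → #17230f
83% tint:
  R: 55 + 0.83×(255−55) = 55 + 166 = 221 → 221
  G: 85 + 0.83×(255−85) = 85 + 141.1 = 226.1 → 226
  B: 37 + 180.94 = 217.94 → 218
  → #dde2da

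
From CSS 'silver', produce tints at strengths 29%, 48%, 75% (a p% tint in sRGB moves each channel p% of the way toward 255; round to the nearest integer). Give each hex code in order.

#D2D2D2, #DEDEDE, #EFEFEF

CSS silver is rgb(192, 192, 192).
29%: (192 + 18.27 = 210.27→210, 192 + 18.27 = 210.27→210, 192 + 18.27 = 210.27→210) → #D2D2D2
48%: (192 + 30.24 = 222.24→222, 192 + 30.24 = 222.24→222, 192 + 30.24 = 222.24→222) → #DEDEDE
75%: (192 + 47.25 = 239.25→239, 192 + 47.25 = 239.25→239, 192 + 47.25 = 239.25→239) → #EFEFEF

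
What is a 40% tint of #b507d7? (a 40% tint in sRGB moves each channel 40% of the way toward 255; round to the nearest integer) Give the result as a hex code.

#b507d7 is rgb(181, 7, 215).
A 40% tint moves each channel 40% toward 255:
  R: 181 + 0.4×(255−181) = 181 + 29.6 = 210.6 → 211
  G: 7 + 99.2 = 106.2 → 106
  B: 215 + 0.4×(255−215) = 215 + 16 = 231 → 231
rgb(211, 106, 231) = #d36ae7.

#d36ae7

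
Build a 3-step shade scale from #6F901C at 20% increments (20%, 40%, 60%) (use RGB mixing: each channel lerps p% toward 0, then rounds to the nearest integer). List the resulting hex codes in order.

#6F901C is rgb(111, 144, 28).
20%: (111 − 22.2 = 88.8→89, 144 − 28.8 = 115.2→115, 28 − 5.6 = 22.4→22) → #597316
40%: (111 − 44.4 = 66.6→67, 144 − 57.6 = 86.4→86, 28 − 11.2 = 16.8→17) → #435611
60%: (111 − 66.6 = 44.4→44, 144 − 86.4 = 57.6→58, 28 − 16.8 = 11.2→11) → #2C3A0B

#597316, #435611, #2C3A0B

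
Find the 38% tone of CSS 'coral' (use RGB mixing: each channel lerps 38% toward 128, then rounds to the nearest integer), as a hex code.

#cf7f62

CSS coral is rgb(255, 127, 80).
A 38% tone moves each channel 38% toward 128:
  R: 255 + 0.38×(128−255) = 255 − 48.26 = 206.74 → 207
  G: 127 + 0.38 = 127.38 → 127
  B: 80 + 18.24 = 98.24 → 98
rgb(207, 127, 98) = #cf7f62.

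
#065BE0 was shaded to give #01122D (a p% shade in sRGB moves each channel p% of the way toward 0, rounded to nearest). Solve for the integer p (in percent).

#065BE0 is rgb(6, 91, 224); #01122D is rgb(1, 18, 45).
On the B channel (widest range): 45 ≈ 224 + (p/100)(0 − 224), so p ≈ 100×(45 − 224)/(0 − 224) = -17900/-224 = 79.91.
p = 80 reproduces all three channels after rounding.

80%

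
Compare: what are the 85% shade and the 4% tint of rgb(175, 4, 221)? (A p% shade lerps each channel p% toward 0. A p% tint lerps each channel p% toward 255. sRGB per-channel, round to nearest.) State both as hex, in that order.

#1a0121, #b20ede

85% shade:
  R: 175 + 0.85×(0−175) = 175 − 148.75 = 26.25 → 26
  G: 4 + 0.85×(0−4) = 4 − 3.4 = 0.6 → 1
  B: 221 − 187.85 = 33.15 → 33
  → #1a0121
4% tint:
  R: 175 + 0.04×(255−175) = 175 + 3.2 = 178.2 → 178
  G: 4 + 10.04 = 14.04 → 14
  B: 221 + 1.36 = 222.36 → 222
  → #b20ede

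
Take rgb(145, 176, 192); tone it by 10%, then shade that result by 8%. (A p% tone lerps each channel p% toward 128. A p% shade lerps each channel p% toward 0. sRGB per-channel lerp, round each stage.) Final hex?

Lerp each channel 10% toward 128:
  R: 145 − 1.7 = 143.3 → 143
  G: 176 − 4.8 = 171.2 → 171
  B: 192 − 6.4 = 185.6 → 186
After the tone: rgb(143, 171, 186) = #8FABBA.
Per channel, c → c + 0.08(0 − c):
  R: 143 + 0.08×(0−143) = 143 − 11.44 = 131.56 → 132
  G: 171 − 13.68 = 157.32 → 157
  B: 186 − 14.88 = 171.12 → 171
rgb(132, 157, 171) = #849DAB.

#849DAB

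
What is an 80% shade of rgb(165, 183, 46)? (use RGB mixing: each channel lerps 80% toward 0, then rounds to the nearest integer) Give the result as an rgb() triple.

rgb(33, 37, 9)

An 80% shade moves each channel 80% toward 0:
  R: 165 + 0.8×(0−165) = 165 − 132 = 33 → 33
  G: 183 + 0.8×(0−183) = 183 − 146.4 = 36.6 → 37
  B: 46 − 36.8 = 9.2 → 9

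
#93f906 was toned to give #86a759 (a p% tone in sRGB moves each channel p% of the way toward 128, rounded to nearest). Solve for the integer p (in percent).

#93f906 is rgb(147, 249, 6); #86a759 is rgb(134, 167, 89).
On the B channel (widest range): 89 ≈ 6 + (p/100)(128 − 6), so p ≈ 100×(89 − 6)/(128 − 6) = 8300/122 = 68.03.
p = 68 reproduces all three channels after rounding.

68%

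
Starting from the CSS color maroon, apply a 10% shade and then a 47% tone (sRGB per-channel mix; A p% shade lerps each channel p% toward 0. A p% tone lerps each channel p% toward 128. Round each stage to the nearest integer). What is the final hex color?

#793c3c

CSS maroon is rgb(128, 0, 0).
A 10% shade moves each channel 10% toward 0:
  R: 128 + 0.1×(0−128) = 128 − 12.8 = 115.2 → 115
  G: 0 + 0.1×(0−0) = 0 + 0 = 0 → 0
  B: 0 + 0.1×(0−0) = 0 + 0 = 0 → 0
After the shade: rgb(115, 0, 0) = #730000.
Lerp each channel 47% toward 128:
  R: 115 + 0.47×(128−115) = 115 + 6.11 = 121.11 → 121
  G: 0 + 60.16 = 60.16 → 60
  B: 0 + 0.47×(128−0) = 0 + 60.16 = 60.16 → 60
rgb(121, 60, 60) = #793c3c.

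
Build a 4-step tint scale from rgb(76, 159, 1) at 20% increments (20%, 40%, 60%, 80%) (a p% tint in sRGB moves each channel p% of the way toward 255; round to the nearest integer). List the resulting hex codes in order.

#70b234, #94c567, #b7d999, #dbeccc

20%: (76 + 35.8 = 111.8→112, 159 + 19.2 = 178.2→178, 1 + 50.8 = 51.8→52) → #70b234
40%: (76 + 71.6 = 147.6→148, 159 + 38.4 = 197.4→197, 1 + 101.6 = 102.6→103) → #94c567
60%: (76 + 107.4 = 183.4→183, 159 + 57.6 = 216.6→217, 1 + 152.4 = 153.4→153) → #b7d999
80%: (76 + 143.2 = 219.2→219, 159 + 76.8 = 235.8→236, 1 + 203.2 = 204.2→204) → #dbeccc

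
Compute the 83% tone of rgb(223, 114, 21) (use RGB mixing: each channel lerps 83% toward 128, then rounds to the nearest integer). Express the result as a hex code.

Lerp each channel 83% toward 128:
  R: 223 + 0.83×(128−223) = 223 − 78.85 = 144.15 → 144
  G: 114 + 11.62 = 125.62 → 126
  B: 21 + 88.81 = 109.81 → 110
rgb(144, 126, 110) = #907E6E.

#907E6E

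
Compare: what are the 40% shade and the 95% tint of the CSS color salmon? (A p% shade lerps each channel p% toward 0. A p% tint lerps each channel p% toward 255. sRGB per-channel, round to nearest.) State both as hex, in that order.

CSS salmon is rgb(250, 128, 114).
40% shade:
  R: 250 + 0.4×(0−250) = 250 − 100 = 150 → 150
  G: 128 − 51.2 = 76.8 → 77
  B: 114 + 0.4×(0−114) = 114 − 45.6 = 68.4 → 68
  → #964d44
95% tint:
  R: 250 + 0.95×(255−250) = 250 + 4.75 = 254.75 → 255
  G: 128 + 0.95×(255−128) = 128 + 120.65 = 248.65 → 249
  B: 114 + 133.95 = 247.95 → 248
  → #fff9f8

#964d44, #fff9f8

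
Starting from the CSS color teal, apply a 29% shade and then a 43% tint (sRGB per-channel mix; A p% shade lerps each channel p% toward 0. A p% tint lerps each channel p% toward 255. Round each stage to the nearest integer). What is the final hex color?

CSS teal is rgb(0, 128, 128).
A 29% shade moves each channel 29% toward 0:
  R: 0 + 0.29×(0−0) = 0 + 0 = 0 → 0
  G: 128 − 37.12 = 90.88 → 91
  B: 128 + 0.29×(0−128) = 128 − 37.12 = 90.88 → 91
After the shade: rgb(0, 91, 91) = #005B5B.
A 43% tint moves each channel 43% toward 255:
  R: 0 + 109.65 = 109.65 → 110
  G: 91 + 70.52 = 161.52 → 162
  B: 91 + 0.43×(255−91) = 91 + 70.52 = 161.52 → 162
rgb(110, 162, 162) = #6EA2A2.

#6EA2A2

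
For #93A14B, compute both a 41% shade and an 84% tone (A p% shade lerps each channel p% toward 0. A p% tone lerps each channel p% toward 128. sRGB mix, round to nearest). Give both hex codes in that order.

#93A14B is rgb(147, 161, 75).
41% shade:
  R: 147 − 60.27 = 86.73 → 87
  G: 161 + 0.41×(0−161) = 161 − 66.01 = 94.99 → 95
  B: 75 − 30.75 = 44.25 → 44
  → #575F2C
84% tone:
  R: 147 − 15.96 = 131.04 → 131
  G: 161 − 27.72 = 133.28 → 133
  B: 75 + 0.84×(128−75) = 75 + 44.52 = 119.52 → 120
  → #838578

#575F2C, #838578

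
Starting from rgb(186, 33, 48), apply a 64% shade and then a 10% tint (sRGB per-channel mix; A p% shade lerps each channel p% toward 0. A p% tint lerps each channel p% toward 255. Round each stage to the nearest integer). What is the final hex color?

#562429

A 64% shade moves each channel 64% toward 0:
  R: 186 − 119.04 = 66.96 → 67
  G: 33 + 0.64×(0−33) = 33 − 21.12 = 11.88 → 12
  B: 48 + 0.64×(0−48) = 48 − 30.72 = 17.28 → 17
After the shade: rgb(67, 12, 17) = #430C11.
Per channel, c → c + 0.1(255 − c):
  R: 67 + 0.1×(255−67) = 67 + 18.8 = 85.8 → 86
  G: 12 + 24.3 = 36.3 → 36
  B: 17 + 0.1×(255−17) = 17 + 23.8 = 40.8 → 41
rgb(86, 36, 41) = #562429.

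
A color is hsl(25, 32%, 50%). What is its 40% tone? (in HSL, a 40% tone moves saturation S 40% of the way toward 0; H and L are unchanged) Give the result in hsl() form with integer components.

S moves 40% from 32 toward 0: 32 − 12.8 = 19.2 → 19.
H and L are unchanged.

hsl(25, 19%, 50%)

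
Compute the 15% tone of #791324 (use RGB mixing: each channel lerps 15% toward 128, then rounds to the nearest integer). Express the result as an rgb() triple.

rgb(122, 35, 50)

#791324 is rgb(121, 19, 36).
Per channel, c → c + 0.15(128 − c):
  R: 121 + 0.15×(128−121) = 121 + 1.05 = 122.05 → 122
  G: 19 + 16.35 = 35.35 → 35
  B: 36 + 0.15×(128−36) = 36 + 13.8 = 49.8 → 50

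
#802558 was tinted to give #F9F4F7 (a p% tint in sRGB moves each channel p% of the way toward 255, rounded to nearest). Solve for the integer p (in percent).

95%

#802558 is rgb(128, 37, 88); #F9F4F7 is rgb(249, 244, 247).
On the G channel (widest range): 244 ≈ 37 + (p/100)(255 − 37), so p ≈ 100×(244 − 37)/(255 − 37) = 20700/218 = 94.95.
p = 95 reproduces all three channels after rounding.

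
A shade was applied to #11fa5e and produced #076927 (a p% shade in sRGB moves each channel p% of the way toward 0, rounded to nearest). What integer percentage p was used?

#11fa5e is rgb(17, 250, 94); #076927 is rgb(7, 105, 39).
On the G channel (widest range): 105 ≈ 250 + (p/100)(0 − 250), so p ≈ 100×(105 − 250)/(0 − 250) = -14500/-250 = 58.00.
p = 58 reproduces all three channels after rounding.

58%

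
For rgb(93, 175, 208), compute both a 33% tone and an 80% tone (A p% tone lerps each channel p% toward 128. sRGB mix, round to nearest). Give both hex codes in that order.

#699FB6, #798990

33% tone:
  R: 93 + 0.33×(128−93) = 93 + 11.55 = 104.55 → 105
  G: 175 + 0.33×(128−175) = 175 − 15.51 = 159.49 → 159
  B: 208 − 26.4 = 181.6 → 182
  → #699FB6
80% tone:
  R: 93 + 0.8×(128−93) = 93 + 28 = 121 → 121
  G: 175 + 0.8×(128−175) = 175 − 37.6 = 137.4 → 137
  B: 208 + 0.8×(128−208) = 208 − 64 = 144 → 144
  → #798990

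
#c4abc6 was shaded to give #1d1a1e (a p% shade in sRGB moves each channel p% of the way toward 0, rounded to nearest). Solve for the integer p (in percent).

85%

#c4abc6 is rgb(196, 171, 198); #1d1a1e is rgb(29, 26, 30).
On the B channel (widest range): 30 ≈ 198 + (p/100)(0 − 198), so p ≈ 100×(30 − 198)/(0 − 198) = -16800/-198 = 84.85.
p = 85 reproduces all three channels after rounding.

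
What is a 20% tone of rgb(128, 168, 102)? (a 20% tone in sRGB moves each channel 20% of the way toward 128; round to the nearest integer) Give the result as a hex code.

#80A06B

Per channel, c → c + 0.2(128 − c):
  R: 128 + 0.2×(128−128) = 128 + 0 = 128 → 128
  G: 168 + 0.2×(128−168) = 168 − 8 = 160 → 160
  B: 102 + 0.2×(128−102) = 102 + 5.2 = 107.2 → 107
rgb(128, 160, 107) = #80A06B.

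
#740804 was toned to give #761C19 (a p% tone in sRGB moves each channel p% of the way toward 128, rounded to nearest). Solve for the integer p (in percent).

#740804 is rgb(116, 8, 4); #761C19 is rgb(118, 28, 25).
On the B channel (widest range): 25 ≈ 4 + (p/100)(128 − 4), so p ≈ 100×(25 − 4)/(128 − 4) = 2100/124 = 16.94.
p = 17 reproduces all three channels after rounding.

17%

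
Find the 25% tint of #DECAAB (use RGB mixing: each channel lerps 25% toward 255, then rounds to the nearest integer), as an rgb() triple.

#DECAAB is rgb(222, 202, 171).
Lerp each channel 25% toward 255:
  R: 222 + 8.25 = 230.25 → 230
  G: 202 + 13.25 = 215.25 → 215
  B: 171 + 0.25×(255−171) = 171 + 21 = 192 → 192

rgb(230, 215, 192)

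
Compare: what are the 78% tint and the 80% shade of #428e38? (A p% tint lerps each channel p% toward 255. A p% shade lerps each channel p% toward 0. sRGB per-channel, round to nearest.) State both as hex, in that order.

#428e38 is rgb(66, 142, 56).
78% tint:
  R: 66 + 0.78×(255−66) = 66 + 147.42 = 213.42 → 213
  G: 142 + 0.78×(255−142) = 142 + 88.14 = 230.14 → 230
  B: 56 + 155.22 = 211.22 → 211
  → #d5e6d3
80% shade:
  R: 66 + 0.8×(0−66) = 66 − 52.8 = 13.2 → 13
  G: 142 + 0.8×(0−142) = 142 − 113.6 = 28.4 → 28
  B: 56 + 0.8×(0−56) = 56 − 44.8 = 11.2 → 11
  → #0d1c0b

#d5e6d3, #0d1c0b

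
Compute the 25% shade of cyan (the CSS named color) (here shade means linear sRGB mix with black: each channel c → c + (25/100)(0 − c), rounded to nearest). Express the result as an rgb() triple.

CSS cyan is rgb(0, 255, 255).
Per channel, c → c + 0.25(0 − c):
  R: 0 + 0.25×(0−0) = 0 + 0 = 0 → 0
  G: 255 + 0.25×(0−255) = 255 − 63.75 = 191.25 → 191
  B: 255 − 63.75 = 191.25 → 191

rgb(0, 191, 191)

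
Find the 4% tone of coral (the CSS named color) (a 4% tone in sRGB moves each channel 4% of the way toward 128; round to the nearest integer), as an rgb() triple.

CSS coral is rgb(255, 127, 80).
Per channel, c → c + 0.04(128 − c):
  R: 255 − 5.08 = 249.92 → 250
  G: 127 + 0.04×(128−127) = 127 + 0.04 = 127.04 → 127
  B: 80 + 0.04×(128−80) = 80 + 1.92 = 81.92 → 82

rgb(250, 127, 82)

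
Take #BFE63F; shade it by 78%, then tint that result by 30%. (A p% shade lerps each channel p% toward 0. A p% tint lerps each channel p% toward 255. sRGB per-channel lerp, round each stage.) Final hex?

#6A7056

#BFE63F is rgb(191, 230, 63).
Per channel, c → c + 0.78(0 − c):
  R: 191 + 0.78×(0−191) = 191 − 148.98 = 42.02 → 42
  G: 230 − 179.4 = 50.6 → 51
  B: 63 + 0.78×(0−63) = 63 − 49.14 = 13.86 → 14
After the shade: rgb(42, 51, 14) = #2A330E.
Lerp each channel 30% toward 255:
  R: 42 + 0.3×(255−42) = 42 + 63.9 = 105.9 → 106
  G: 51 + 61.2 = 112.2 → 112
  B: 14 + 0.3×(255−14) = 14 + 72.3 = 86.3 → 86
rgb(106, 112, 86) = #6A7056.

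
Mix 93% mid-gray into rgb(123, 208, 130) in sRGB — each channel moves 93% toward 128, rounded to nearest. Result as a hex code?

Lerp each channel 93% toward 128:
  R: 123 + 0.93×(128−123) = 123 + 4.65 = 127.65 → 128
  G: 208 + 0.93×(128−208) = 208 − 74.4 = 133.6 → 134
  B: 130 + 0.93×(128−130) = 130 − 1.86 = 128.14 → 128
rgb(128, 134, 128) = #808680.

#808680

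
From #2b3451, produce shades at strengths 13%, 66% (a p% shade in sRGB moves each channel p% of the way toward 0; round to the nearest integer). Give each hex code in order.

#2b3451 is rgb(43, 52, 81).
13%: (43 − 5.59 = 37.41→37, 52 − 6.76 = 45.24→45, 81 − 10.53 = 70.47→70) → #252d46
66%: (43 − 28.38 = 14.62→15, 52 − 34.32 = 17.68→18, 81 − 53.46 = 27.54→28) → #0f121c

#252d46, #0f121c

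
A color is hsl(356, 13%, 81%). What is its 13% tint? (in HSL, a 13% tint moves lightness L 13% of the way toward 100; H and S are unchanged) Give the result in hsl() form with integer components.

hsl(356, 13%, 83%)

L moves 13% from 81 toward 100: 81 + 2.47 = 83.47 → 83.
H and S are unchanged.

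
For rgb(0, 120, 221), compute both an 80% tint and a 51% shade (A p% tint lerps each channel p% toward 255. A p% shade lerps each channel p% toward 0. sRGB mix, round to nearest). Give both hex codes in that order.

#CCE4F8, #003B6C

80% tint:
  R: 0 + 204 = 204 → 204
  G: 120 + 0.8×(255−120) = 120 + 108 = 228 → 228
  B: 221 + 27.2 = 248.2 → 248
  → #CCE4F8
51% shade:
  R: 0 + 0 = 0 → 0
  G: 120 + 0.51×(0−120) = 120 − 61.2 = 58.8 → 59
  B: 221 + 0.51×(0−221) = 221 − 112.71 = 108.29 → 108
  → #003B6C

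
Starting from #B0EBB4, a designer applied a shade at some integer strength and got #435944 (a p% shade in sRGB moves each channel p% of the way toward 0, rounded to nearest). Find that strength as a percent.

#B0EBB4 is rgb(176, 235, 180); #435944 is rgb(67, 89, 68).
On the G channel (widest range): 89 ≈ 235 + (p/100)(0 − 235), so p ≈ 100×(89 − 235)/(0 − 235) = -14600/-235 = 62.13.
p = 62 reproduces all three channels after rounding.

62%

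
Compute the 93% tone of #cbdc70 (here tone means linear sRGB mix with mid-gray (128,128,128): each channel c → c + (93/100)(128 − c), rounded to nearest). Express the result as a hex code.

#85867f

#cbdc70 is rgb(203, 220, 112).
A 93% tone moves each channel 93% toward 128:
  R: 203 + 0.93×(128−203) = 203 − 69.75 = 133.25 → 133
  G: 220 − 85.56 = 134.44 → 134
  B: 112 + 0.93×(128−112) = 112 + 14.88 = 126.88 → 127
rgb(133, 134, 127) = #85867f.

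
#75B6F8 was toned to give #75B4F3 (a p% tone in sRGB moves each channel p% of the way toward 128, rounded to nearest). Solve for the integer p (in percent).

4%

#75B6F8 is rgb(117, 182, 248); #75B4F3 is rgb(117, 180, 243).
On the B channel (widest range): 243 ≈ 248 + (p/100)(128 − 248), so p ≈ 100×(243 − 248)/(128 − 248) = -500/-120 = 4.17.
p = 4 reproduces all three channels after rounding.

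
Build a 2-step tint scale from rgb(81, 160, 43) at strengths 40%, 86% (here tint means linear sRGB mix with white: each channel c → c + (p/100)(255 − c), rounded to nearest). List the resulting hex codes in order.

#97C680, #E7F2E1

40%: (81 + 69.6 = 150.6→151, 160 + 38 = 198→198, 43 + 84.8 = 127.8→128) → #97C680
86%: (81 + 149.64 = 230.64→231, 160 + 81.7 = 241.7→242, 43 + 182.32 = 225.32→225) → #E7F2E1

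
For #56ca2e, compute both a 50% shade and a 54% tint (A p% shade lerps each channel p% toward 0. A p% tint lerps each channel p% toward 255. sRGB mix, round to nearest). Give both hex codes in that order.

#2b6517, #b1e79f

#56ca2e is rgb(86, 202, 46).
50% shade:
  R: 86 − 43 = 43 → 43
  G: 202 + 0.5×(0−202) = 202 − 101 = 101 → 101
  B: 46 + 0.5×(0−46) = 46 − 23 = 23 → 23
  → #2b6517
54% tint:
  R: 86 + 0.54×(255−86) = 86 + 91.26 = 177.26 → 177
  G: 202 + 0.54×(255−202) = 202 + 28.62 = 230.62 → 231
  B: 46 + 112.86 = 158.86 → 159
  → #b1e79f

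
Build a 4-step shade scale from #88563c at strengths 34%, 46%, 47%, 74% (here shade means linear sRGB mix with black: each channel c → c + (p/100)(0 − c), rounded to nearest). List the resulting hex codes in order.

#5a3928, #492e20, #482e20, #231610

#88563c is rgb(136, 86, 60).
34%: (136 − 46.24 = 89.76→90, 86 − 29.24 = 56.76→57, 60 − 20.4 = 39.6→40) → #5a3928
46%: (136 − 62.56 = 73.44→73, 86 − 39.56 = 46.44→46, 60 − 27.6 = 32.4→32) → #492e20
47%: (136 − 63.92 = 72.08→72, 86 − 40.42 = 45.58→46, 60 − 28.2 = 31.8→32) → #482e20
74%: (136 − 100.64 = 35.36→35, 86 − 63.64 = 22.36→22, 60 − 44.4 = 15.6→16) → #231610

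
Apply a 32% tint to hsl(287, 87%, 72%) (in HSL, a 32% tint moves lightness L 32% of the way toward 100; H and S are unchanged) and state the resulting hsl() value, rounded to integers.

L moves 32% from 72 toward 100: 72 + 8.96 = 80.96 → 81.
H and S are unchanged.

hsl(287, 87%, 81%)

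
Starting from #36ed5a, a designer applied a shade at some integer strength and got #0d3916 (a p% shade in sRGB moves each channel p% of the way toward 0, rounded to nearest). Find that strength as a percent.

76%

#36ed5a is rgb(54, 237, 90); #0d3916 is rgb(13, 57, 22).
On the G channel (widest range): 57 ≈ 237 + (p/100)(0 − 237), so p ≈ 100×(57 − 237)/(0 − 237) = -18000/-237 = 75.95.
p = 76 reproduces all three channels after rounding.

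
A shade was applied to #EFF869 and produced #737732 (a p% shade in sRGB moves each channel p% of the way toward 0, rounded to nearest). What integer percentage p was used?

52%

#EFF869 is rgb(239, 248, 105); #737732 is rgb(115, 119, 50).
On the G channel (widest range): 119 ≈ 248 + (p/100)(0 − 248), so p ≈ 100×(119 − 248)/(0 − 248) = -12900/-248 = 52.02.
p = 52 reproduces all three channels after rounding.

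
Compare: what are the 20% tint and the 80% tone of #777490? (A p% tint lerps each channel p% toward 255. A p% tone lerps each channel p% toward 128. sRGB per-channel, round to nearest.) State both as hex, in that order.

#777490 is rgb(119, 116, 144).
20% tint:
  R: 119 + 27.2 = 146.2 → 146
  G: 116 + 27.8 = 143.8 → 144
  B: 144 + 22.2 = 166.2 → 166
  → #9290A6
80% tone:
  R: 119 + 0.8×(128−119) = 119 + 7.2 = 126.2 → 126
  G: 116 + 9.6 = 125.6 → 126
  B: 144 − 12.8 = 131.2 → 131
  → #7E7E83

#9290A6, #7E7E83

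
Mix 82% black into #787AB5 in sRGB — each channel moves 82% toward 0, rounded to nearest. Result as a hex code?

#161621

#787AB5 is rgb(120, 122, 181).
Lerp each channel 82% toward 0:
  R: 120 + 0.82×(0−120) = 120 − 98.4 = 21.6 → 22
  G: 122 + 0.82×(0−122) = 122 − 100.04 = 21.96 → 22
  B: 181 − 148.42 = 32.58 → 33
rgb(22, 22, 33) = #161621.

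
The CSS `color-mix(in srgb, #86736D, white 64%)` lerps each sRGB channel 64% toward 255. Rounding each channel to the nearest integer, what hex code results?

#D3CDCA

#86736D is rgb(134, 115, 109).
Lerp each channel 64% toward 255:
  R: 134 + 0.64×(255−134) = 134 + 77.44 = 211.44 → 211
  G: 115 + 89.6 = 204.6 → 205
  B: 109 + 93.44 = 202.44 → 202
rgb(211, 205, 202) = #D3CDCA.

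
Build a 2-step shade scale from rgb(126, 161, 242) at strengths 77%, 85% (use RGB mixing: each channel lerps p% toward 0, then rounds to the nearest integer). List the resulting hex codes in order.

77%: (126 − 97.02 = 28.98→29, 161 − 123.97 = 37.03→37, 242 − 186.34 = 55.66→56) → #1d2538
85%: (126 − 107.1 = 18.9→19, 161 − 136.85 = 24.15→24, 242 − 205.7 = 36.3→36) → #131824

#1d2538, #131824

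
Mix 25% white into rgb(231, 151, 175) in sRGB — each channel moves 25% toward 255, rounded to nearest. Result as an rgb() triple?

Lerp each channel 25% toward 255:
  R: 231 + 0.25×(255−231) = 231 + 6 = 237 → 237
  G: 151 + 0.25×(255−151) = 151 + 26 = 177 → 177
  B: 175 + 20 = 195 → 195

rgb(237, 177, 195)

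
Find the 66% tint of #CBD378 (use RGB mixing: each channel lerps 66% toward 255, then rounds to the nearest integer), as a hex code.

#CBD378 is rgb(203, 211, 120).
A 66% tint moves each channel 66% toward 255:
  R: 203 + 34.32 = 237.32 → 237
  G: 211 + 0.66×(255−211) = 211 + 29.04 = 240.04 → 240
  B: 120 + 89.1 = 209.1 → 209
rgb(237, 240, 209) = #EDF0D1.

#EDF0D1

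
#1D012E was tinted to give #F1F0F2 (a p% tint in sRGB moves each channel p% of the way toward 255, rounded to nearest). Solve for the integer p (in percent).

#1D012E is rgb(29, 1, 46); #F1F0F2 is rgb(241, 240, 242).
On the G channel (widest range): 240 ≈ 1 + (p/100)(255 − 1), so p ≈ 100×(240 − 1)/(255 − 1) = 23900/254 = 94.09.
p = 94 reproduces all three channels after rounding.

94%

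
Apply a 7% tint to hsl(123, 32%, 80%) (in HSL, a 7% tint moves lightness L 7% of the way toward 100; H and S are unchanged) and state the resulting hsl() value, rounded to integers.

L moves 7% from 80 toward 100: 80 + 1.4 = 81.4 → 81.
H and S are unchanged.

hsl(123, 32%, 81%)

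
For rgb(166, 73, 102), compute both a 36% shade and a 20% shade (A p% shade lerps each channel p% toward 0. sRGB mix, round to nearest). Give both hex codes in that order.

#6A2F41, #853A52

36% shade:
  R: 166 + 0.36×(0−166) = 166 − 59.76 = 106.24 → 106
  G: 73 − 26.28 = 46.72 → 47
  B: 102 + 0.36×(0−102) = 102 − 36.72 = 65.28 → 65
  → #6A2F41
20% shade:
  R: 166 + 0.2×(0−166) = 166 − 33.2 = 132.8 → 133
  G: 73 + 0.2×(0−73) = 73 − 14.6 = 58.4 → 58
  B: 102 + 0.2×(0−102) = 102 − 20.4 = 81.6 → 82
  → #853A52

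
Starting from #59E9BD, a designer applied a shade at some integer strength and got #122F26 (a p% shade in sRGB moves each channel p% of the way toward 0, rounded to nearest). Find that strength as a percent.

80%

#59E9BD is rgb(89, 233, 189); #122F26 is rgb(18, 47, 38).
On the G channel (widest range): 47 ≈ 233 + (p/100)(0 − 233), so p ≈ 100×(47 − 233)/(0 − 233) = -18600/-233 = 79.83.
p = 80 reproduces all three channels after rounding.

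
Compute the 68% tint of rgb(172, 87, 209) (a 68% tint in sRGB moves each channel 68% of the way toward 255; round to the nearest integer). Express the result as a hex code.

#E4C9F0

A 68% tint moves each channel 68% toward 255:
  R: 172 + 0.68×(255−172) = 172 + 56.44 = 228.44 → 228
  G: 87 + 0.68×(255−87) = 87 + 114.24 = 201.24 → 201
  B: 209 + 31.28 = 240.28 → 240
rgb(228, 201, 240) = #E4C9F0.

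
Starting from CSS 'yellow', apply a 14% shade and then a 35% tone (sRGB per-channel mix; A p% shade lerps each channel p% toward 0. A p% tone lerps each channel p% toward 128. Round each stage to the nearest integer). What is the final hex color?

#bbbb2d

CSS yellow is rgb(255, 255, 0).
A 14% shade moves each channel 14% toward 0:
  R: 255 + 0.14×(0−255) = 255 − 35.7 = 219.3 → 219
  G: 255 − 35.7 = 219.3 → 219
  B: 0 + 0 = 0 → 0
After the shade: rgb(219, 219, 0) = #dbdb00.
A 35% tone moves each channel 35% toward 128:
  R: 219 + 0.35×(128−219) = 219 − 31.85 = 187.15 → 187
  G: 219 + 0.35×(128−219) = 219 − 31.85 = 187.15 → 187
  B: 0 + 0.35×(128−0) = 0 + 44.8 = 44.8 → 45
rgb(187, 187, 45) = #bbbb2d.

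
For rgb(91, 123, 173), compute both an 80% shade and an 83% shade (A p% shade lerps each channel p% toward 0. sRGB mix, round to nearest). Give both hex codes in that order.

80% shade:
  R: 91 + 0.8×(0−91) = 91 − 72.8 = 18.2 → 18
  G: 123 − 98.4 = 24.6 → 25
  B: 173 − 138.4 = 34.6 → 35
  → #121923
83% shade:
  R: 91 − 75.53 = 15.47 → 15
  G: 123 + 0.83×(0−123) = 123 − 102.09 = 20.91 → 21
  B: 173 + 0.83×(0−173) = 173 − 143.59 = 29.41 → 29
  → #0f151d

#121923, #0f151d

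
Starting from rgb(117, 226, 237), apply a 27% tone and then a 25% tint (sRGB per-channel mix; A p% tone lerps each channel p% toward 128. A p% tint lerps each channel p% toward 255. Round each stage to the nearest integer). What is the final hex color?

#9AD6DC

A 27% tone moves each channel 27% toward 128:
  R: 117 + 2.97 = 119.97 → 120
  G: 226 + 0.27×(128−226) = 226 − 26.46 = 199.54 → 200
  B: 237 + 0.27×(128−237) = 237 − 29.43 = 207.57 → 208
After the tone: rgb(120, 200, 208) = #78C8D0.
Per channel, c → c + 0.25(255 − c):
  R: 120 + 0.25×(255−120) = 120 + 33.75 = 153.75 → 154
  G: 200 + 13.75 = 213.75 → 214
  B: 208 + 0.25×(255−208) = 208 + 11.75 = 219.75 → 220
rgb(154, 214, 220) = #9AD6DC.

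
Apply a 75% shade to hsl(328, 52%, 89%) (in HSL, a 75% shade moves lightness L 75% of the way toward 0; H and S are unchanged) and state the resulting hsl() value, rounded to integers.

L moves 75% from 89 toward 0: 89 − 66.75 = 22.25 → 22.
H and S are unchanged.

hsl(328, 52%, 22%)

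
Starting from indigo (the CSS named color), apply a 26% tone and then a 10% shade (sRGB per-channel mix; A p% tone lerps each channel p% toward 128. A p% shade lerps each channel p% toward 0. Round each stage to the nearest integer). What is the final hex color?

CSS indigo is rgb(75, 0, 130).
A 26% tone moves each channel 26% toward 128:
  R: 75 + 0.26×(128−75) = 75 + 13.78 = 88.78 → 89
  G: 0 + 0.26×(128−0) = 0 + 33.28 = 33.28 → 33
  B: 130 − 0.52 = 129.48 → 129
After the tone: rgb(89, 33, 129) = #592181.
Lerp each channel 10% toward 0:
  R: 89 + 0.1×(0−89) = 89 − 8.9 = 80.1 → 80
  G: 33 − 3.3 = 29.7 → 30
  B: 129 + 0.1×(0−129) = 129 − 12.9 = 116.1 → 116
rgb(80, 30, 116) = #501E74.

#501E74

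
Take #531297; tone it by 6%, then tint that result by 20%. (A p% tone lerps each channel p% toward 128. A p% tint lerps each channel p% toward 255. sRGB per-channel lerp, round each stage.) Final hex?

#531297 is rgb(83, 18, 151).
A 6% tone moves each channel 6% toward 128:
  R: 83 + 2.7 = 85.7 → 86
  G: 18 + 0.06×(128−18) = 18 + 6.6 = 24.6 → 25
  B: 151 − 1.38 = 149.62 → 150
After the tone: rgb(86, 25, 150) = #561996.
Lerp each channel 20% toward 255:
  R: 86 + 0.2×(255−86) = 86 + 33.8 = 119.8 → 120
  G: 25 + 46 = 71 → 71
  B: 150 + 0.2×(255−150) = 150 + 21 = 171 → 171
rgb(120, 71, 171) = #7847ab.

#7847ab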